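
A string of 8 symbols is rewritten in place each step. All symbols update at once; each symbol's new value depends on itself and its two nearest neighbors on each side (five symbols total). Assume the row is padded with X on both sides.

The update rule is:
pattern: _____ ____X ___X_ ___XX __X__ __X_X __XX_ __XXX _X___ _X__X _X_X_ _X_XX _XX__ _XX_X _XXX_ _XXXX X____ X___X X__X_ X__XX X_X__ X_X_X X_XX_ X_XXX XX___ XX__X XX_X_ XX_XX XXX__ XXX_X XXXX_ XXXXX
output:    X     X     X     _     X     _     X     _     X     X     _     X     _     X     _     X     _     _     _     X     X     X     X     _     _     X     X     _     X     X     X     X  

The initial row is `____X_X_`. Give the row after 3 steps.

XXX_XX__

__XX__XX
XXX_XX_X
XXX_XX__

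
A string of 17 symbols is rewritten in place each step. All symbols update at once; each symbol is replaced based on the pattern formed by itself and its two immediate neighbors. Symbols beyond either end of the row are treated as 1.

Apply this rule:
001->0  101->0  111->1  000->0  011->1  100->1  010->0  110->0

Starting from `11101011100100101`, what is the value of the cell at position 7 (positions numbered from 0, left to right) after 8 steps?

step 1: 11000011010010001
step 2: 10100010001001001
step 3: 00010001000100101
step 4: 10001000100010001
step 5: 01000100010001001
step 6: 00100010001000101
step 7: 10010001000100001
step 8: 01001000100010001
position 7 holds 0

0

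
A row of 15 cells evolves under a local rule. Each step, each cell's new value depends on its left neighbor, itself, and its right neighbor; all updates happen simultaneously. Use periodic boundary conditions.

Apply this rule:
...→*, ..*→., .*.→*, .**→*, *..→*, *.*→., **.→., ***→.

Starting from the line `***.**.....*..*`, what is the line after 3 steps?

step 1: ....*.****.**.*
step 2: ***.*.*....*..*
step 3: ....*.****.**.*

....*.****.**.*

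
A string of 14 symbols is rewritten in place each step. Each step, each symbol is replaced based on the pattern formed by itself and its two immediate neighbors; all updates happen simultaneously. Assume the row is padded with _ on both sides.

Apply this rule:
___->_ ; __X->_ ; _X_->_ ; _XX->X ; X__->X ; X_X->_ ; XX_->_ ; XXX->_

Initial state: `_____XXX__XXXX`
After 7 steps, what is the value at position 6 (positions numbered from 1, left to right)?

_____X__X_X___
______X____X__
_______X____X_
________X____X
_________X____
__________X___
___________X__
position 6 holds _

_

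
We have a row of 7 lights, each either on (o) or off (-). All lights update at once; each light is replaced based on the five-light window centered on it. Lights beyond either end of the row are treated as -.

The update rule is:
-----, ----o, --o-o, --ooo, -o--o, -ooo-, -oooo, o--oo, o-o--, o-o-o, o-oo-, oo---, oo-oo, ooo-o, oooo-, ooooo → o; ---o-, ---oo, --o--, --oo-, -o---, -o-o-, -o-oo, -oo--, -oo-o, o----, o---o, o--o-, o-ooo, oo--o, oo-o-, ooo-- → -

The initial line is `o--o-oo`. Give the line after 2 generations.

-o-o-o-

generation 1: -o-o-o-
generation 2: -o-o-o-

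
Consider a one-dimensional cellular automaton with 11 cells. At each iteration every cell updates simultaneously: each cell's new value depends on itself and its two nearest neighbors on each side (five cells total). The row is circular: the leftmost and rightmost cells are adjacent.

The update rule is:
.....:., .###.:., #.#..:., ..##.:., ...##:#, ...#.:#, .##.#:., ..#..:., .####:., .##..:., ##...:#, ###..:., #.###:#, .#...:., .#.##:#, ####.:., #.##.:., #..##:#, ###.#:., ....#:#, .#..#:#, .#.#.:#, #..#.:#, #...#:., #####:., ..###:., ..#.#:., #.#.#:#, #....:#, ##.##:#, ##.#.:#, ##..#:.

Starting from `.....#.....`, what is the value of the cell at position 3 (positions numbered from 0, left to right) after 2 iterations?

.

...##..#...
.##...#..#.
position 3 holds .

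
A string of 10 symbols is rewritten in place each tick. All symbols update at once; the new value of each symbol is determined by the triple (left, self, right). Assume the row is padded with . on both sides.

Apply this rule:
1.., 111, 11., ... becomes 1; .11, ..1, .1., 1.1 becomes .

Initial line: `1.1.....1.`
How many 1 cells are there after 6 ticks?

5

...1111..1
11..1111..
.11..11111
..11..1111
1..11..111
.1..11..11
count of 1: 5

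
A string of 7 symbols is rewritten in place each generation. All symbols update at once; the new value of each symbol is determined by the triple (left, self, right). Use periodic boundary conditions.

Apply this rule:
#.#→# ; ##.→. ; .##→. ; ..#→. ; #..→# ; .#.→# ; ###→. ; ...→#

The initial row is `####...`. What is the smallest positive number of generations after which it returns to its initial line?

14

generation 1: ....##.
generation 2: ###...#
generation 3: ...##..
generation 4: ##...##
generation 5: ..##...
generation 6: #...###
generation 7: .##....
generation 8: ...####
generation 9: ##.....
generation 10: ..####.
generation 11: #.....#
generation 12: .####..
generation 13: .....##
generation 14: ####...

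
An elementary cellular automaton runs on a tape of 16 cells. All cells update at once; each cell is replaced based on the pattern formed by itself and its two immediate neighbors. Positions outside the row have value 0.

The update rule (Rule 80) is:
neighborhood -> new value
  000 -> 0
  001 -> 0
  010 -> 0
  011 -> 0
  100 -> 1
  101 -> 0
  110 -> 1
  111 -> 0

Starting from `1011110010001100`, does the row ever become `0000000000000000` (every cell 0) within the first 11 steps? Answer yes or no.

step 1: 0000011001000110
step 2: 0000001100100011
step 3: 0000000110010001
step 4: 0000000011001000
step 5: 0000000001100100
step 6: 0000000000110010
step 7: 0000000000011001
step 8: 0000000000001100
step 9: 0000000000000110
step 10: 0000000000000011
step 11: 0000000000000001
step 11 is 0000000000000001, still not uniform 0

no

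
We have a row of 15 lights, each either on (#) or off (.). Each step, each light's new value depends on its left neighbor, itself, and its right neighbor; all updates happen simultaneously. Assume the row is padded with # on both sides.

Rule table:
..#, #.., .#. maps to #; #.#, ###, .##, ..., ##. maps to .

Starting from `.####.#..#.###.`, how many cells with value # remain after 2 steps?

......####.....
#....#....#...#
count of #: 4

4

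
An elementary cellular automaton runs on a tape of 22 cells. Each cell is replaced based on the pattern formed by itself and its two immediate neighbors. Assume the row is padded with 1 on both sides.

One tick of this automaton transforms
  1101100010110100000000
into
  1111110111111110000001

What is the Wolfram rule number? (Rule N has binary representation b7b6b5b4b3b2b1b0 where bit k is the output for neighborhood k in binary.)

254

position 0: 111 → 1  (bit 7 = 1)
position 1: 110 → 1  (bit 6 = 1)
position 2: 101 → 1  (bit 5 = 1)
position 5: 100 → 1  (bit 4 = 1)
position 3: 011 → 1  (bit 3 = 1)
position 8: 010 → 1  (bit 2 = 1)
position 7: 001 → 1  (bit 1 = 1)
position 6: 000 → 0  (bit 0 = 0)
bits b7..b0 = 11111110 = 254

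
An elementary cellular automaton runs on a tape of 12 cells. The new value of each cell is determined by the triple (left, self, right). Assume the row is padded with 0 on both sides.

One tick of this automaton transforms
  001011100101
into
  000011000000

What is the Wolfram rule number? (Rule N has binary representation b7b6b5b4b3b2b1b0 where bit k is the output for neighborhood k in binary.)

position 5: 111 → 1  (bit 7 = 1)
position 6: 110 → 0  (bit 6 = 0)
position 3: 101 → 0  (bit 5 = 0)
position 7: 100 → 0  (bit 4 = 0)
position 4: 011 → 1  (bit 3 = 1)
position 2: 010 → 0  (bit 2 = 0)
position 1: 001 → 0  (bit 1 = 0)
position 0: 000 → 0  (bit 0 = 0)
bits b7..b0 = 10001000 = 136

136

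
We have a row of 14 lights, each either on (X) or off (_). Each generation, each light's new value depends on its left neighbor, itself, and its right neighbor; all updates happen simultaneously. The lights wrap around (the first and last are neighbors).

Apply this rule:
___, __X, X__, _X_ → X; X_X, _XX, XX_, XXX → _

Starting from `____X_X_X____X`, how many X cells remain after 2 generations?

1

XXXXX_X_XXXXXX
______X_______
count of X: 1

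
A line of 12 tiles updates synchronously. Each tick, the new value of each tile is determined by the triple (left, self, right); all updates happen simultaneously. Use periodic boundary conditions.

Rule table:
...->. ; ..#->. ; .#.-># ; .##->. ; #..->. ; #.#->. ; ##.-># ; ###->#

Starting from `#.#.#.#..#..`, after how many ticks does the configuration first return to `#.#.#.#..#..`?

1

#.#.#.#..#..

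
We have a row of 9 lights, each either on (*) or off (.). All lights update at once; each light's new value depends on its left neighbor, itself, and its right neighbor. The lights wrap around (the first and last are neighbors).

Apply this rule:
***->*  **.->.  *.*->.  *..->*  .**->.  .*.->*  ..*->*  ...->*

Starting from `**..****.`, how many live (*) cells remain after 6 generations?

..**.**..
**.....**
*.*****.*
...***...
***.*.***
**..*..**
count of *: 5

5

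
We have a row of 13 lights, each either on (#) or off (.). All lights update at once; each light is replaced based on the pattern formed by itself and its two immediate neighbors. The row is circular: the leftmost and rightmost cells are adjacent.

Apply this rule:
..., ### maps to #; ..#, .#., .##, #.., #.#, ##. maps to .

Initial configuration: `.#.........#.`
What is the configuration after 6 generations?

...#######...
##..#####..##
#....###....#
..##..#..##..
#...........#
..#########..

..#########..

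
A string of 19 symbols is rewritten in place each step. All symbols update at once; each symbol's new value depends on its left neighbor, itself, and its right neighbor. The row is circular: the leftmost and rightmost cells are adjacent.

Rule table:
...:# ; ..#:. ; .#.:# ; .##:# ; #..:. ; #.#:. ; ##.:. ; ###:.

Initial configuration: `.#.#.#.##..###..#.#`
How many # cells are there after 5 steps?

9

.#.#.#.#...#....#.#
.#.#.#.#.#.#.##.#.#
.#.#.#.#.#.#.#..#.#
.#.#.#.#.#.#.#..#.#  (fixed point — unchanged through step 5)
count of #: 9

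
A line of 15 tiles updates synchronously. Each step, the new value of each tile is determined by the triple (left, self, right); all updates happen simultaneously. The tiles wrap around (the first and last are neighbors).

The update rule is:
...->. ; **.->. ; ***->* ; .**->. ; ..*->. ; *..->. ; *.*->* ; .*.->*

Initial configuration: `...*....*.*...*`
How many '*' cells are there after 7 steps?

step 1: ...*....***...*
step 2: ...*.....*....*
step 3: ...*.....*....*  (fixed point — unchanged through step 7)
count of *: 3

3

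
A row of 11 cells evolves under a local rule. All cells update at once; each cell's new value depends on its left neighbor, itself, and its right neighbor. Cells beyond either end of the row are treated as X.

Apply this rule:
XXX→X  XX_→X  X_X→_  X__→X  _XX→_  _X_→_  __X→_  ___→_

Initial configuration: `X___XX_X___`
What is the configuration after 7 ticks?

XXXXXXXX___

XX___X__X__
XXX___X__X_
XXXX___X___
XXXXX___X__
XXXXXX___X_
XXXXXXX____
XXXXXXXX___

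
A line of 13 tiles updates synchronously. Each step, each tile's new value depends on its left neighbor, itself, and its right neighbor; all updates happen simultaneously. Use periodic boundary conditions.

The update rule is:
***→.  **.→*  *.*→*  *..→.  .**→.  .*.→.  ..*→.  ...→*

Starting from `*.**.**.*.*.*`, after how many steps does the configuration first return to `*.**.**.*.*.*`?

step 1: **.**.**.*.*.
step 2: .**.**.**.*.*
step 3: *.**.**.**.*.
step 4: .*.**.**.**.*
step 5: *.*.**.**.**.
step 6: .*.*.**.**.**
step 7: *.*.*.**.**.*
step 8: **.*.*.**.**.
step 9: .**.*.*.**.**
step 10: *.**.*.*.**.*
step 11: **.**.*.*.**.
step 12: .**.**.*.*.**
step 13: *.**.**.*.*.*

13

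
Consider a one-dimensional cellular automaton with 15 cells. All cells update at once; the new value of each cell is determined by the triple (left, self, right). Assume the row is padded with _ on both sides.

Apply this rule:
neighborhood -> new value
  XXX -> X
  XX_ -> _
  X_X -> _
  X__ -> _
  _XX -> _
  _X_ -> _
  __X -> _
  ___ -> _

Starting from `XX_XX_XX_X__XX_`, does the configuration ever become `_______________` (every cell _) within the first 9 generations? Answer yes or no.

generation 1: _______________
all cells are _ at generation 1

yes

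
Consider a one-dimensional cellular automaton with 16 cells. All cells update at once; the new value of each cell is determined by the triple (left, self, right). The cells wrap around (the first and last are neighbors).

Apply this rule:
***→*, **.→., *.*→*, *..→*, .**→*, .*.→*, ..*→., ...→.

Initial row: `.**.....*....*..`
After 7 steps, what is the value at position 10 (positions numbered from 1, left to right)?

*

.*.*....**...**.
.****...*.*..*.*
****.*..****.***
***.***.***.****
**.***.***.*****
*.***.***.******
.***.***.*******
position 10 holds *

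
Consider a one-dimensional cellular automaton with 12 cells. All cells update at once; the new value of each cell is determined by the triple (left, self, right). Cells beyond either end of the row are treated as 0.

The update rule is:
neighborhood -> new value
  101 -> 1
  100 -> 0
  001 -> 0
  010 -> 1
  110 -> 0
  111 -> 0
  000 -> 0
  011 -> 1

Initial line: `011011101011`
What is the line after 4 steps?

step 1: 010110011110
step 2: 011100010000
step 3: 010000010000
step 4: 010000010000

010000010000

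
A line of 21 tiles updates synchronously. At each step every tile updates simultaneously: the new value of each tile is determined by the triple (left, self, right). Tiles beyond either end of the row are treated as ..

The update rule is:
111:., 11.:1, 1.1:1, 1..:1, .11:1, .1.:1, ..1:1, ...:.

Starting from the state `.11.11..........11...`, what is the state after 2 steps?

1111111........1111..
1.....11......11..11.

1.....11......11..11.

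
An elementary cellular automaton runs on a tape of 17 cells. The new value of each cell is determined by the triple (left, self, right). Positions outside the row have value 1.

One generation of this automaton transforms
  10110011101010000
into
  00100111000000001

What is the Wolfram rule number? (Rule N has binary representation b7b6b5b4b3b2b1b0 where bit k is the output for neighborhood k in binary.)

position 7: 111 → 1  (bit 7 = 1)
position 0: 110 → 0  (bit 6 = 0)
position 1: 101 → 0  (bit 5 = 0)
position 4: 100 → 0  (bit 4 = 0)
position 2: 011 → 1  (bit 3 = 1)
position 10: 010 → 0  (bit 2 = 0)
position 5: 001 → 1  (bit 1 = 1)
position 14: 000 → 0  (bit 0 = 0)
bits b7..b0 = 10001010 = 138

138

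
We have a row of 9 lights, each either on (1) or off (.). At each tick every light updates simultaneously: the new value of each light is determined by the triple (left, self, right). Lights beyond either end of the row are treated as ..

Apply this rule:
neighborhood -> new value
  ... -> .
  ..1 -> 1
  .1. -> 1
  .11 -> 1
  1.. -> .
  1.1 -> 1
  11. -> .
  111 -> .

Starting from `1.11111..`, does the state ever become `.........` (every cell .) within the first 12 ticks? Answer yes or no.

no

111......
1........
1........  (fixed point — unchanged through tick 12)
tick 12 is 1........, still not uniform .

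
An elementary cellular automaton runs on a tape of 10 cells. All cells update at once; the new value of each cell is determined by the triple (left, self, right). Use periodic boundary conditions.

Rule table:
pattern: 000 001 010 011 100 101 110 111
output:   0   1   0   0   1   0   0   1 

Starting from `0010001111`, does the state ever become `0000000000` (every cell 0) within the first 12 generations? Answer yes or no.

generation 1: 1101010110
generation 2: 0000000000
all cells are 0 at generation 2

yes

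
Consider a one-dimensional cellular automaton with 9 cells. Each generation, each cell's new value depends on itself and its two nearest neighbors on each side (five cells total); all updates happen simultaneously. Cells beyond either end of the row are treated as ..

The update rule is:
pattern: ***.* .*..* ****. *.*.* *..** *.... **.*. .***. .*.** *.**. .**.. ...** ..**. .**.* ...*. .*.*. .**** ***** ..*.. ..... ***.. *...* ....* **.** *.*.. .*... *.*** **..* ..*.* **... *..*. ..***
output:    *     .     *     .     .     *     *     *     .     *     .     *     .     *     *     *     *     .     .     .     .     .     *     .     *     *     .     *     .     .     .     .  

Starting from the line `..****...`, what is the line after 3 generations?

generation 1: **.**..*.
generation 2: .*.*.*..*
generation 3: *.*.**...

*.*.**...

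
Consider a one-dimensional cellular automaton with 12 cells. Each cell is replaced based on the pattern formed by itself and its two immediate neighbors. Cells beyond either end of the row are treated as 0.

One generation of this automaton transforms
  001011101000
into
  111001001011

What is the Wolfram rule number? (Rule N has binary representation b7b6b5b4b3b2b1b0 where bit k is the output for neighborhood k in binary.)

135

position 5: 111 → 1  (bit 7 = 1)
position 6: 110 → 0  (bit 6 = 0)
position 3: 101 → 0  (bit 5 = 0)
position 9: 100 → 0  (bit 4 = 0)
position 4: 011 → 0  (bit 3 = 0)
position 2: 010 → 1  (bit 2 = 1)
position 1: 001 → 1  (bit 1 = 1)
position 0: 000 → 1  (bit 0 = 1)
bits b7..b0 = 10000111 = 135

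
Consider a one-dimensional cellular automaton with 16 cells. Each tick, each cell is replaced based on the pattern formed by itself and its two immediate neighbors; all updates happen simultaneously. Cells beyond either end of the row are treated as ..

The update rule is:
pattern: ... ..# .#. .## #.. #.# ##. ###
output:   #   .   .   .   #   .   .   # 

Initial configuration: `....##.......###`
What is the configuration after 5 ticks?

.##.#..##...#...

###...######..#.
.#.##..####.#..#
.....#..##...#..
####..#...##..##
.##.#..##...#...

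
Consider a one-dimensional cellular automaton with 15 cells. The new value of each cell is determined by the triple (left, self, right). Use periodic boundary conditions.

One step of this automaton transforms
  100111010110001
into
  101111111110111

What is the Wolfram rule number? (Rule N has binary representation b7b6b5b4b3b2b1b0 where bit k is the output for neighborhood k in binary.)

position 4: 111 → 1  (bit 7 = 1)
position 0: 110 → 1  (bit 6 = 1)
position 6: 101 → 1  (bit 5 = 1)
position 1: 100 → 0  (bit 4 = 0)
position 3: 011 → 1  (bit 3 = 1)
position 7: 010 → 1  (bit 2 = 1)
position 2: 001 → 1  (bit 1 = 1)
position 12: 000 → 1  (bit 0 = 1)
bits b7..b0 = 11101111 = 239

239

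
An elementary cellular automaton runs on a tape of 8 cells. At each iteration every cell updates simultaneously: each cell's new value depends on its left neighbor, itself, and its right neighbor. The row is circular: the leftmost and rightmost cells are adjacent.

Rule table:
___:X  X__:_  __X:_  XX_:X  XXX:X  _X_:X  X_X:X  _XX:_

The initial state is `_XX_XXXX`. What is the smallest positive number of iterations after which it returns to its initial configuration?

8

X_XX_XXX
XX_XX_XX
XXX_XX_X
XXXX_XX_
_XXXX_XX
X_XXXX_X
XX_XXXX_
_XX_XXXX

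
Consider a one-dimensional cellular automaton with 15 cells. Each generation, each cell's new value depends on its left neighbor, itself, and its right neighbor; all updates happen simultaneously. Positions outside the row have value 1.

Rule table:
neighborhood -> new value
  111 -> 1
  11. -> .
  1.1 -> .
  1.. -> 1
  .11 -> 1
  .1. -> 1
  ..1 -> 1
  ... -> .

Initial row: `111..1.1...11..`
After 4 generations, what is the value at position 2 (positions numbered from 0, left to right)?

1

11.111.11.11.11
1..11..1..1..11
.111.1111111111
.11..1111111111
position 2 holds 1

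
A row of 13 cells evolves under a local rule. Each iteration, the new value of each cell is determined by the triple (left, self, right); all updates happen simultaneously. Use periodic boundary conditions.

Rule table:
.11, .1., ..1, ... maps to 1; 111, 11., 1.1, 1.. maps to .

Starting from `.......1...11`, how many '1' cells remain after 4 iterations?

3

.1111111.111.
11.......1...
1..1111111.11
..11.......1.
count of 1: 3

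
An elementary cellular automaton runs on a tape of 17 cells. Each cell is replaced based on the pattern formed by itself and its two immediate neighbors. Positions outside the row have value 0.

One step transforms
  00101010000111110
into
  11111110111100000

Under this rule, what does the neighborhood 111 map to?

0

At position 12 the neighborhood is 111; the next row has 0 there.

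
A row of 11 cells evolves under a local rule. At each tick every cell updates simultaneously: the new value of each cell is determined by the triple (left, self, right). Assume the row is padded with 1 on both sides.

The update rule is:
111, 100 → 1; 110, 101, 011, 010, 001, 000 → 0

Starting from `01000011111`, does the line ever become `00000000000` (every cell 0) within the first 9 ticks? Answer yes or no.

no

tick 1: 00100001111
tick 2: 10010000111
tick 3: 01001000011
tick 4: 00100100001
tick 5: 10010010000
tick 6: 01001001000
tick 7: 00100100100
tick 8: 10010010010
tick 9: 01001001000
tick 9 is 01001001000, still not uniform 0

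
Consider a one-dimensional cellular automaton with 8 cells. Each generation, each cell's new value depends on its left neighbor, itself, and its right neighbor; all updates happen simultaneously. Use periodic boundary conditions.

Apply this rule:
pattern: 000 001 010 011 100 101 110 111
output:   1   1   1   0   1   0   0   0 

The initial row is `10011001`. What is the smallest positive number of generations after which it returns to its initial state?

2

generation 1: 01100110
generation 2: 10011001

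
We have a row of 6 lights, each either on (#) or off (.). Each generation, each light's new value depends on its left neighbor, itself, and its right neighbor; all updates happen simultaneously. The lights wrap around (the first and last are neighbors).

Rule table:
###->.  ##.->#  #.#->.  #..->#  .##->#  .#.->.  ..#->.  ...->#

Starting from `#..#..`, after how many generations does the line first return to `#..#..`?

generation 1: .#..#.
generation 2: ..#..#
generation 3: #..#..

3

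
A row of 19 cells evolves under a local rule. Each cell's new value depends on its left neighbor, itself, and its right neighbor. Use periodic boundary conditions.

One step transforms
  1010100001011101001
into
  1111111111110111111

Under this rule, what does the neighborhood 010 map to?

At position 2 the neighborhood is 010; the next row has 1 there.

1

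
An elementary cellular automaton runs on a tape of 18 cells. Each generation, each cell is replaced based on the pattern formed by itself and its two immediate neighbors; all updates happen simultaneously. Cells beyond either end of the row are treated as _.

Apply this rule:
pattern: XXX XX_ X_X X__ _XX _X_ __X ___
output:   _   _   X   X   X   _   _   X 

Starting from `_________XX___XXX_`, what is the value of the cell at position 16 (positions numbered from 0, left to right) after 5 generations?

_

XXXXXXXX_X_XX_X__X
X_______X_XX_X_X__
_XXXXXX__XX_X_X_XX
_X_____X_X_X_X_XX_
__XXXX__X_X_X_XX_X
position 16 holds _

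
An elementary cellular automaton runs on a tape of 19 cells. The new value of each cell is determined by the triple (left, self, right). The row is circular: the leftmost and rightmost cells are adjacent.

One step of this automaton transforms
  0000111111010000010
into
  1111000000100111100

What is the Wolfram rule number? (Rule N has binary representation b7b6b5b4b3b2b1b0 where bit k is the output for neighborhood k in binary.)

position 5: 111 → 0  (bit 7 = 0)
position 9: 110 → 0  (bit 6 = 0)
position 10: 101 → 1  (bit 5 = 1)
position 12: 100 → 0  (bit 4 = 0)
position 4: 011 → 0  (bit 3 = 0)
position 11: 010 → 0  (bit 2 = 0)
position 3: 001 → 1  (bit 1 = 1)
position 0: 000 → 1  (bit 0 = 1)
bits b7..b0 = 00100011 = 35

35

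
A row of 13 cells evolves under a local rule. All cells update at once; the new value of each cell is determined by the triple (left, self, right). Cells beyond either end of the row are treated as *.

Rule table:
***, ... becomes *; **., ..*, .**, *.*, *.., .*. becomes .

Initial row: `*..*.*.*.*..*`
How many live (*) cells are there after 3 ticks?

9

tick 1: .............
tick 2: .***********.
tick 3: ..*********..
count of *: 9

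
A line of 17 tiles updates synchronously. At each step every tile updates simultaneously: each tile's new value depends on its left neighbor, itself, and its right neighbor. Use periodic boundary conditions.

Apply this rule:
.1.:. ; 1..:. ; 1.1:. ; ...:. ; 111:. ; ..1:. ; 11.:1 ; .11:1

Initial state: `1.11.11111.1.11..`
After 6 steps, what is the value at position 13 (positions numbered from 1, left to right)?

.

step 1: ..11.1...1...11..
step 2: ..11.........11..
step 3: ..11.........11..  (fixed point — unchanged through step 6)
position 13 holds .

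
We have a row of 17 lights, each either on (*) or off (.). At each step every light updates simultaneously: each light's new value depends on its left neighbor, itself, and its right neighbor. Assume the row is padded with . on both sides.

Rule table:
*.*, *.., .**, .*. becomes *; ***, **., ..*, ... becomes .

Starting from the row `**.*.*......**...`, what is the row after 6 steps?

***.****...******

*.*****.....*.*..
***....*....****.
*..*...**...*...*
**.**..*.*..**..*
*.**.*.****.*.*.*
***.****...******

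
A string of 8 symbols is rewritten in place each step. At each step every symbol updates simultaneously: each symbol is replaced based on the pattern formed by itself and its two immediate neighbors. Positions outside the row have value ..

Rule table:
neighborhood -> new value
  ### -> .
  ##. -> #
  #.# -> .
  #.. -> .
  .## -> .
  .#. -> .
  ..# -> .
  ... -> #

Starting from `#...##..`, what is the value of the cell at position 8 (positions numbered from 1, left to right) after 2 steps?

.

..#..#.#
#.......
position 8 holds .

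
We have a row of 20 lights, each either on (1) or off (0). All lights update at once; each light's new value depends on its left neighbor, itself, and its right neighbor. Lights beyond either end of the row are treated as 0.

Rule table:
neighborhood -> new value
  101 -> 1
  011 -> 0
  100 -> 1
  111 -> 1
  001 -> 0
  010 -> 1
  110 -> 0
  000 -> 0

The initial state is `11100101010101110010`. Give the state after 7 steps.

01010111111110101011
01111011111101111100
00110101111010111010
00001110110111010111
00000101001010111010
00000111101111010111
00000011010110111010

00000011010110111010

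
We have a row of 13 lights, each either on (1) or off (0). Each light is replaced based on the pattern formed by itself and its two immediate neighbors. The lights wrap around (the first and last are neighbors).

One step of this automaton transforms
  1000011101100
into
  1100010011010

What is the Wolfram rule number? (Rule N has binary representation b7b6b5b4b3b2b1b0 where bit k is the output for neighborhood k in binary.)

60

position 6: 111 → 0  (bit 7 = 0)
position 7: 110 → 0  (bit 6 = 0)
position 8: 101 → 1  (bit 5 = 1)
position 1: 100 → 1  (bit 4 = 1)
position 5: 011 → 1  (bit 3 = 1)
position 0: 010 → 1  (bit 2 = 1)
position 4: 001 → 0  (bit 1 = 0)
position 2: 000 → 0  (bit 0 = 0)
bits b7..b0 = 00111100 = 60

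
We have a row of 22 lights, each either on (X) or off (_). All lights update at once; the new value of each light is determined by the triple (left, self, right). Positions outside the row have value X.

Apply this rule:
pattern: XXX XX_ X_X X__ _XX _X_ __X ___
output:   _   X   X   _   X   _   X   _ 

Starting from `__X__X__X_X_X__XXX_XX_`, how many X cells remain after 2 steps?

step 1: _X__X__X_X_X__XX_XXXXX
step 2: X__X__X_X_X__XXXXX____
count of X: 10

10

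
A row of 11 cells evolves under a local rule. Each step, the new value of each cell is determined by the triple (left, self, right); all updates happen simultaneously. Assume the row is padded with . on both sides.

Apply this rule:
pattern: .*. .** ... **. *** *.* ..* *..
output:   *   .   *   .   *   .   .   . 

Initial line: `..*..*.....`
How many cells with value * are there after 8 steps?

5

step 1: *.*..*.****
step 2: *.*..*..**.
step 3: *.*..*.....
step 4: *.*..*.****  (repeats step 1; period 3)
step 8: *.*..*..**.
count of *: 5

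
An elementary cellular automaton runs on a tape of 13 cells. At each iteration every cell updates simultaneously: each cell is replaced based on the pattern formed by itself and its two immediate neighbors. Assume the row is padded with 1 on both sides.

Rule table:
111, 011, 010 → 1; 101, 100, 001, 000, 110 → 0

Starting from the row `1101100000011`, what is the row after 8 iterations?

0001000000011

iteration 1: 1001000000011
iteration 2: 0001000000011
iteration 3: 0001000000011  (fixed point — unchanged through iteration 8)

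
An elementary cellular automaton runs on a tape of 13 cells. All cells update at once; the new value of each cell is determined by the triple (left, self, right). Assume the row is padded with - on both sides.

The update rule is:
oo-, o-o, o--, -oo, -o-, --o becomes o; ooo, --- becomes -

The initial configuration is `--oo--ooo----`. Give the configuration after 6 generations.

-oooooo-oo---
oo----ooooo--
ooo--oo---oo-
o-oooooo-oooo
ooo----ooo--o
o-oo--oo-oooo

o-oo--oo-oooo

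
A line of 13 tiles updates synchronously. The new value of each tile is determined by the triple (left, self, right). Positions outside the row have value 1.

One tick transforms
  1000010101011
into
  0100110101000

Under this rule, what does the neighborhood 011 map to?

0

At position 11 the neighborhood is 011; the next row has 0 there.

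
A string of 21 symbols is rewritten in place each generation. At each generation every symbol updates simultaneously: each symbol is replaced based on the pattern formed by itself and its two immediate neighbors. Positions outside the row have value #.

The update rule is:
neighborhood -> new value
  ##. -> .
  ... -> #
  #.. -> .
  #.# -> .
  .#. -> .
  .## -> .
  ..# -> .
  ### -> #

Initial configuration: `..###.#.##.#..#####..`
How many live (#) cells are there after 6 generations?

...#...........###...
.#...#########..#..#.
...#..#######........
.#.....#####..######.
...###..###....####..
.#..#....#..##..##...
count of #: 7

7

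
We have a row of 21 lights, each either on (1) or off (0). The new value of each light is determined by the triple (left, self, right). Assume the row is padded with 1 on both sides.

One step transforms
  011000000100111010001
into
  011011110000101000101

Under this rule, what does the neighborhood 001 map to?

At position 8 the neighborhood is 001; the next row has 0 there.

0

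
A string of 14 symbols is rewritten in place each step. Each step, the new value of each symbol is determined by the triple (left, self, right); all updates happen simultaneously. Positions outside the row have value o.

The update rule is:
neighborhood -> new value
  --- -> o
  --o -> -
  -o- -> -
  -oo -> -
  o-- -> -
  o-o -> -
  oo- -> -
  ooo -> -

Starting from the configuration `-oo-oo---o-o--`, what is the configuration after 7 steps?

-------o------

-------o------
-ooooo---oooo-
-------o------  (repeats step 1; period 2)
step 7: -------o------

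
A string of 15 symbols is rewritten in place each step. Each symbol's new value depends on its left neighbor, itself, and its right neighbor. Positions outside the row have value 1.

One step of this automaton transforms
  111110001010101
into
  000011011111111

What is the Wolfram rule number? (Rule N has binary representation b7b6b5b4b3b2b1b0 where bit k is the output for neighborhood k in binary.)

126

position 0: 111 → 0  (bit 7 = 0)
position 4: 110 → 1  (bit 6 = 1)
position 9: 101 → 1  (bit 5 = 1)
position 5: 100 → 1  (bit 4 = 1)
position 14: 011 → 1  (bit 3 = 1)
position 8: 010 → 1  (bit 2 = 1)
position 7: 001 → 1  (bit 1 = 1)
position 6: 000 → 0  (bit 0 = 0)
bits b7..b0 = 01111110 = 126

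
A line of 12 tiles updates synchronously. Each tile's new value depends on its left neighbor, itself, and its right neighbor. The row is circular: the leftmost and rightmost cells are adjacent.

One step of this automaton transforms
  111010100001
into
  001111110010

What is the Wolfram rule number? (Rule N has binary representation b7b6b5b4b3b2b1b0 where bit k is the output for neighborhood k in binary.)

118

position 0: 111 → 0  (bit 7 = 0)
position 2: 110 → 1  (bit 6 = 1)
position 3: 101 → 1  (bit 5 = 1)
position 7: 100 → 1  (bit 4 = 1)
position 11: 011 → 0  (bit 3 = 0)
position 4: 010 → 1  (bit 2 = 1)
position 10: 001 → 1  (bit 1 = 1)
position 8: 000 → 0  (bit 0 = 0)
bits b7..b0 = 01110110 = 118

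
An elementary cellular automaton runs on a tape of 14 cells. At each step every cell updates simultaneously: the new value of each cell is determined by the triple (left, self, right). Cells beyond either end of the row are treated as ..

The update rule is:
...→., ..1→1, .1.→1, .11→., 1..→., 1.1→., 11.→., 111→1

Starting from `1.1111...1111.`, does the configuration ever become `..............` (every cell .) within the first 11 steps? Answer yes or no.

no

1..11...1.11..
1.1....11.....
1.1...1.......
1.1..11.......
1.1.1.........
1.1.1.........  (fixed point — unchanged through step 11)
step 11 is 1.1.1........., still not uniform .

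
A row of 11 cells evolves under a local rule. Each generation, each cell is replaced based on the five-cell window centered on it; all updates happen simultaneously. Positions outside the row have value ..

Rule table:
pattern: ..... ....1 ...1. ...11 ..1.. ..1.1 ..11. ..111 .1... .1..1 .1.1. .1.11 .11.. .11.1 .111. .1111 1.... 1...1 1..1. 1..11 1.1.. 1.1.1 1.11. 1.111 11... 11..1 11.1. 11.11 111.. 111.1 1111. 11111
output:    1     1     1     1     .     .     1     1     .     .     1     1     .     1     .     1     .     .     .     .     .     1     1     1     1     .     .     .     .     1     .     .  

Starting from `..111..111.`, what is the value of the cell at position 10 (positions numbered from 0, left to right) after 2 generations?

.

111....1..1
1..1.11....
position 10 holds .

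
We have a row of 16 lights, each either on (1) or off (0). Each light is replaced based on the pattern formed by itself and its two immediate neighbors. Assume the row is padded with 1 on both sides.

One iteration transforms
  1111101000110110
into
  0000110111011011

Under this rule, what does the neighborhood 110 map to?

1

At position 4 the neighborhood is 110; the next row has 1 there.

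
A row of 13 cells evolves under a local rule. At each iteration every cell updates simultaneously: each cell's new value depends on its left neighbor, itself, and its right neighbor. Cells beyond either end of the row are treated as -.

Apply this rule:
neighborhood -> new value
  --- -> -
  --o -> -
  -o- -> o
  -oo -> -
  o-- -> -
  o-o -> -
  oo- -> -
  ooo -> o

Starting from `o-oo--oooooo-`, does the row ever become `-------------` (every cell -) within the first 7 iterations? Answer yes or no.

o------oooo--
o-------oo---
o------------
o------------  (fixed point — unchanged through iteration 7)
iteration 7 is o------------, still not uniform -

no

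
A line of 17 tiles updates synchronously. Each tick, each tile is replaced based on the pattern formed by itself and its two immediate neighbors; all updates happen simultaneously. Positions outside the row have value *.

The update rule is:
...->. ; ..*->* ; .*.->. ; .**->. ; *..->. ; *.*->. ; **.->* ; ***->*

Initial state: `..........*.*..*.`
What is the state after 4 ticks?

.........*....*..
........*....*..*
.......*....*..*.
......*....*..*..

......*....*..*..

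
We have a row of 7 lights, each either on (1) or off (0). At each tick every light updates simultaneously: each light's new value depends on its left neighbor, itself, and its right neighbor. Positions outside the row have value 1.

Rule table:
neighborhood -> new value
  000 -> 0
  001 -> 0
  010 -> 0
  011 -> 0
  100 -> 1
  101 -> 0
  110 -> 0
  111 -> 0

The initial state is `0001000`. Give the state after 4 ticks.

1000100
0100010
0010000
1001000

1001000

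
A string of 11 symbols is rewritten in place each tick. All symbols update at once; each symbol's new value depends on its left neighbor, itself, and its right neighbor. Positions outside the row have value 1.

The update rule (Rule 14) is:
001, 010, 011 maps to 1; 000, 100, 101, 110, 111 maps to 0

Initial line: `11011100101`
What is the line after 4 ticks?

tick 1: 00010001101
tick 2: 00110011001
tick 3: 01100110011
tick 4: 01001100110

01001100110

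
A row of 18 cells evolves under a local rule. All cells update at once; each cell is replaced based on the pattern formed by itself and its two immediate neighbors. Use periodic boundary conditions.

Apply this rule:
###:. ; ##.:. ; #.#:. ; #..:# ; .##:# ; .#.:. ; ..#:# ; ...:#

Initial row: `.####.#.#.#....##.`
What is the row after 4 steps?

#..##########.....

step 1: ##.........#####.#
step 2: ..##########.....#
step 3: ###.........#####.
step 4: #..##########.....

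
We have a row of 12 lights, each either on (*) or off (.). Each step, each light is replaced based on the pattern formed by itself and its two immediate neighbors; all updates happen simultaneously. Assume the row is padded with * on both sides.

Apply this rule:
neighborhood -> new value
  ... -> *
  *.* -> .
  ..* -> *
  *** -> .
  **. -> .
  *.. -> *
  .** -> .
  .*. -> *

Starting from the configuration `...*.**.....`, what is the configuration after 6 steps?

....***.....

****...*****
....***.....
****...*****  (repeats step 1; period 2)
step 6: ....***.....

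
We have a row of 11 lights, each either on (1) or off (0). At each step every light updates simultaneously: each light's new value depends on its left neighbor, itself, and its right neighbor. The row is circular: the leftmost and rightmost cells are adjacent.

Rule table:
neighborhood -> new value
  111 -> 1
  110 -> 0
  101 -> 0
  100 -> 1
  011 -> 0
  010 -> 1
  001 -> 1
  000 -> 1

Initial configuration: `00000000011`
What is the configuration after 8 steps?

step 1: 11111111100
step 2: 01111111011
step 3: 00111110000
step 4: 11011101111
step 5: 10001000111
step 6: 01111111011  (repeats step 2; period 4)
step 8: 11011101111

11011101111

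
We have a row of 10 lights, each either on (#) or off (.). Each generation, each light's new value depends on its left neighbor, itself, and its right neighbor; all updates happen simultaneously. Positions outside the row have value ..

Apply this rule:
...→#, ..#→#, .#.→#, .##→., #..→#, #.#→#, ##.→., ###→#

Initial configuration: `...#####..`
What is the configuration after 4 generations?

###.###.##
.#.#.#.#..
##########
.########.

.########.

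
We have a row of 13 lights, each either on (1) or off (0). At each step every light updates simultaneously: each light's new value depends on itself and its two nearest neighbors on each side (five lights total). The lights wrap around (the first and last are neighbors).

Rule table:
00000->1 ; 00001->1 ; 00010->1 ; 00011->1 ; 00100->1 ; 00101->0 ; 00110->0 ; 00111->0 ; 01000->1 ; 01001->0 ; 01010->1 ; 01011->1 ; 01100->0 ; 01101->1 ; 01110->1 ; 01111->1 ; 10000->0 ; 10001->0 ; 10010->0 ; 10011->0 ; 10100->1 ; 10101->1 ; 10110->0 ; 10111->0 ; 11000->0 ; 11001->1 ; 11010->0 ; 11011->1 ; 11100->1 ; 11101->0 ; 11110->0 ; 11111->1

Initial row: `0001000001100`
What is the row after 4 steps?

step 1: 1111101110000
step 2: 0110010110011
step 3: 1001001001001
step 4: 0101001001000

0101001001000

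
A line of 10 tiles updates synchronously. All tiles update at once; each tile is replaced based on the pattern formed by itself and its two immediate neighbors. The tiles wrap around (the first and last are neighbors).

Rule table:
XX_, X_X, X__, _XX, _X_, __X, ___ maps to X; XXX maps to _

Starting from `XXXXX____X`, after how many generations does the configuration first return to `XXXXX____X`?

____XXXXXX
XXXXX____X

2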